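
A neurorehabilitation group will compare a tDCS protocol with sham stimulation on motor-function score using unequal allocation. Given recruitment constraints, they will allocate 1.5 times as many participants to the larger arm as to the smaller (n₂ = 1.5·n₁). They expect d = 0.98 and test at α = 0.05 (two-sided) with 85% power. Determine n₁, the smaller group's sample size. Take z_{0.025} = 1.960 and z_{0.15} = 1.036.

With allocation ratio k = n₂/n₁ = 1.5, Var(x̄₁−x̄₂) = σ²(1/n₁ + 1/(k·n₁)) = σ²·(k+1)/(k·n₁).
So n₁ = (1 + 1/k)·((z_{α/2} + z_β)/d)² = 1.667 × (2.996/0.98)².
n₁ = 1.667 × 9.35 = 15.6.
Round up: n₁ = 16, giving n₂ = 1.5 × 16 = 24.

n₁ = 16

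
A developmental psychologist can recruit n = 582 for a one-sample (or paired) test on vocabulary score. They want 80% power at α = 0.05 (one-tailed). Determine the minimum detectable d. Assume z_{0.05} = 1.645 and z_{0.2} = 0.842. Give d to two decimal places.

d_min ≈ 0.10

For a single sample (or paired design) of n = 582: d_min = (z_{α} + z_β)/√n.
z-sum = 1.645 + 0.842 = 2.487.
d_min = 2.487 / √582 = 2.487 / 24.125 = 0.103.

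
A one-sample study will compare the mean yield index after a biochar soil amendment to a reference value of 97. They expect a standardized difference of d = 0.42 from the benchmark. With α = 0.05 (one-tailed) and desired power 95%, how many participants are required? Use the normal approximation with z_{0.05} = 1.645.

n = 62

For a one-sample test: n = ((z_{α} + z_β) / d)².
z_{α} + z_β = 1.645 + 1.645 = 3.290.
n = (3.290 / 0.42)² = 7.833² = 61.36.
Round up.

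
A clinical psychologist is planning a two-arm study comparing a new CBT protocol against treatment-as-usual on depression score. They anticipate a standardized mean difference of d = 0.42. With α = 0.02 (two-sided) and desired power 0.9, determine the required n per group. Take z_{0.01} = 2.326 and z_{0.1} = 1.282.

n = 148 per group

For two independent groups with equal n: n = 2·((z_{α/2} + z_β) / d)².
z_{α/2} + z_β = 2.326 + 1.282 = 3.608.
n = 2 × (3.608 / 0.42)² = 2 × 8.590² = 2 × 73.80 = 147.6.
Round up to the next whole participant.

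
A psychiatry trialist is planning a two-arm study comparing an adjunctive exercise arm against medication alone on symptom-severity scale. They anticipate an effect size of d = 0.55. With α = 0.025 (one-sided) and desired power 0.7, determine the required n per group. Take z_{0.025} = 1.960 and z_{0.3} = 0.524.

For two independent groups with equal n: n = 2·((z_{α} + z_β) / d)².
z_{α} + z_β = 1.960 + 0.524 = 2.484.
n = 2 × (2.484 / 0.55)² = 2 × 4.516² = 2 × 20.40 = 40.8.
Round up to the next whole participant.

n = 41 per group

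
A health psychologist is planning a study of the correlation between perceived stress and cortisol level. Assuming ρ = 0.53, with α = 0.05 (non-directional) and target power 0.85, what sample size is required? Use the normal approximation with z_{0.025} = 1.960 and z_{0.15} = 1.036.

Fisher's z: C = ½·ln((1+r)/(1−r)) = ½·ln(3.2553) = 0.5901.
n = ((z_{α/2} + z_β)/C)² + 3.
(1.960 + 1.036) / 0.5901 = 2.996 / 0.5901 = 5.077.
n = 5.077² + 3 = 25.78 + 3 = 28.8.
Round up.

n = 29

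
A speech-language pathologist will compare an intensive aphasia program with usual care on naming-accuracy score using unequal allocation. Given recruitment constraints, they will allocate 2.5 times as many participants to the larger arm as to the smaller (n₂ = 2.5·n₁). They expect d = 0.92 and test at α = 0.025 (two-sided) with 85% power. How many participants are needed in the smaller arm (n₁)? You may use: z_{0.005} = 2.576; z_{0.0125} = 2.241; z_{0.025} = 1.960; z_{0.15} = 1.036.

With allocation ratio k = n₂/n₁ = 2.5, Var(x̄₁−x̄₂) = σ²(1/n₁ + 1/(k·n₁)) = σ²·(k+1)/(k·n₁).
So n₁ = (1 + 1/k)·((z_{α/2} + z_β)/d)² = 1.400 × (3.277/0.92)².
n₁ = 1.400 × 12.69 = 17.8.
Round up: n₁ = 18, giving n₂ = 2.5 × 18 = 45.

n₁ = 18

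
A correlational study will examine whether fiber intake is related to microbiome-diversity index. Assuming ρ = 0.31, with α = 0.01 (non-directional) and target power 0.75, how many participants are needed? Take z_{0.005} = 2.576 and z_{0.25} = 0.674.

n = 106

Fisher's z: C = ½·ln((1+r)/(1−r)) = ½·ln(1.8986) = 0.3205.
n = ((z_{α/2} + z_β)/C)² + 3.
(2.576 + 0.674) / 0.3205 = 3.250 / 0.3205 = 10.140.
n = 10.140² + 3 = 102.83 + 3 = 105.8.
Round up.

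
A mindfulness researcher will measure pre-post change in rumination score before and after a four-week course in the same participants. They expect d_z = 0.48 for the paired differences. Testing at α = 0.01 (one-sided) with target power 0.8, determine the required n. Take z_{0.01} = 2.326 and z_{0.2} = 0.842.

n = 44 pairs

For a paired (one-sample on differences) test: n = ((z_{α} + z_β) / d)².
z_{α} + z_β = 2.326 + 0.842 = 3.168.
n = (3.168 / 0.48)² = 6.600² = 43.56.
Round up.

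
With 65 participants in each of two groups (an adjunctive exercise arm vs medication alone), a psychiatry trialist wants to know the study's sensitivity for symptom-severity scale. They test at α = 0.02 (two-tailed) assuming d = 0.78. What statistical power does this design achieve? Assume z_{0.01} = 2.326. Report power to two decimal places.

For two equal groups, power = Φ(d·√(n/2) − z_{α/2}).
d·√(n/2) = 0.78 × √(65/2) = 0.78 × 5.701 = 4.447.
z_β = 4.447 − 2.326 = 2.121.
Power = Φ(2.121) = 0.983.

power ≈ 0.98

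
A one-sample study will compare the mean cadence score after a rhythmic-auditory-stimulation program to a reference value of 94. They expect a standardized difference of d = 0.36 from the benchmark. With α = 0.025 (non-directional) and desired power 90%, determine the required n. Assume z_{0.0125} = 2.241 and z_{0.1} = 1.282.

n = 96

For a one-sample test: n = ((z_{α/2} + z_β) / d)².
z_{α/2} + z_β = 2.241 + 1.282 = 3.523.
n = (3.523 / 0.36)² = 9.786² = 95.77.
Round up.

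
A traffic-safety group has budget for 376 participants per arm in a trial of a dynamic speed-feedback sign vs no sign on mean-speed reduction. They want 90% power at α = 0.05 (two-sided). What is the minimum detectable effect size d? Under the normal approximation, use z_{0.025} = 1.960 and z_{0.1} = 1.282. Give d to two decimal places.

For two independent groups of n = 376 each: d_min = (z_{α/2} + z_β)·√(2/n).
z-sum = 1.960 + 1.282 = 3.242.
d_min = 3.242 × √(2/376) = 3.242 × 0.0729 = 0.236.

d_min ≈ 0.24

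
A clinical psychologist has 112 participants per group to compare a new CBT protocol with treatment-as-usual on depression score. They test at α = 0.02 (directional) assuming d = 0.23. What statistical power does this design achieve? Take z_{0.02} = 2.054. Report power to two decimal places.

For two equal groups, power = Φ(d·√(n/2) − z_{α}).
d·√(n/2) = 0.23 × √(112/2) = 0.23 × 7.483 = 1.721.
z_β = 1.721 − 2.054 = -0.333.
Power = Φ(-0.333) = 0.370.

power ≈ 0.37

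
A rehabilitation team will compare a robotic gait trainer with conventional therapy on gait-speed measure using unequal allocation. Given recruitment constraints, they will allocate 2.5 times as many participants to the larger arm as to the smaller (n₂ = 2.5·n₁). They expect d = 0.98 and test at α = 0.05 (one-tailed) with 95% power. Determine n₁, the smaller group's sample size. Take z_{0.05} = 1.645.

With allocation ratio k = n₂/n₁ = 2.5, Var(x̄₁−x̄₂) = σ²(1/n₁ + 1/(k·n₁)) = σ²·(k+1)/(k·n₁).
So n₁ = (1 + 1/k)·((z_{α} + z_β)/d)² = 1.400 × (3.290/0.98)².
n₁ = 1.400 × 11.27 = 15.8.
Round up: n₁ = 16, giving n₂ = 2.5 × 16 = 40.

n₁ = 16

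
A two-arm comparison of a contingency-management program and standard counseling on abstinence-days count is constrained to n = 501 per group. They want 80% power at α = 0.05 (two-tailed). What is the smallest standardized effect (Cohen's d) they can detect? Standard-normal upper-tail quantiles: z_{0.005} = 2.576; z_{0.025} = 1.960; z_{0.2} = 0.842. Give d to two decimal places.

d_min ≈ 0.18

For two independent groups of n = 501 each: d_min = (z_{α/2} + z_β)·√(2/n).
z-sum = 1.960 + 0.842 = 2.802.
d_min = 2.802 × √(2/501) = 2.802 × 0.0632 = 0.177.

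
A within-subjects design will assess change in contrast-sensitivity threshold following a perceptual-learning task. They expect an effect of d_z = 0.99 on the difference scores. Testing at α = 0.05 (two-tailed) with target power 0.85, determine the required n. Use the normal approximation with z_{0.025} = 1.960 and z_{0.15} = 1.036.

For a paired (one-sample on differences) test: n = ((z_{α/2} + z_β) / d)².
z_{α/2} + z_β = 1.960 + 1.036 = 2.996.
n = (2.996 / 0.99)² = 3.026² = 9.16.
Round up.

n = 10 pairs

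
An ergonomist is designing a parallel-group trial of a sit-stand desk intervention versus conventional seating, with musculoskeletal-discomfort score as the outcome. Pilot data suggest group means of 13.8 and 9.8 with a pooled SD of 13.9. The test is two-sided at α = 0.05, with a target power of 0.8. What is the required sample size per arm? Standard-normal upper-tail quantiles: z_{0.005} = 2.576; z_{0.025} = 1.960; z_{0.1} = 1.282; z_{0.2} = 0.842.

n = 190 per group

Cohen's d = |M₁ − M₂| / SD_pooled = |13.8 − 9.8| / 13.9 = 4.0 / 13.9 = 0.288.
For two independent groups with equal n: n = 2·((z_{α/2} + z_β) / d)².
z_{α/2} + z_β = 1.960 + 0.842 = 2.802.
n = 2 × (2.802 / 0.288)² = 2 × 9.729² = 2 × 94.66 = 189.3.
Round up to the next whole participant.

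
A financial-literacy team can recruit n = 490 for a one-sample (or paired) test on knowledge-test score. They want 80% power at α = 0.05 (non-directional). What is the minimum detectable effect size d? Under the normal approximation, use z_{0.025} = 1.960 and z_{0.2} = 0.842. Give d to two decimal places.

d_min ≈ 0.13

For a single sample (or paired design) of n = 490: d_min = (z_{α/2} + z_β)/√n.
z-sum = 1.960 + 0.842 = 2.802.
d_min = 2.802 / √490 = 2.802 / 22.136 = 0.127.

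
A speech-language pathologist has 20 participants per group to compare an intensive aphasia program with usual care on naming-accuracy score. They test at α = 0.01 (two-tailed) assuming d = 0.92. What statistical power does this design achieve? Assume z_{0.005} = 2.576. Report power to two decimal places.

For two equal groups, power = Φ(d·√(n/2) − z_{α/2}).
d·√(n/2) = 0.92 × √(20/2) = 0.92 × 3.162 = 2.909.
z_β = 2.909 − 2.576 = 0.333.
Power = Φ(0.333) = 0.631.

power ≈ 0.63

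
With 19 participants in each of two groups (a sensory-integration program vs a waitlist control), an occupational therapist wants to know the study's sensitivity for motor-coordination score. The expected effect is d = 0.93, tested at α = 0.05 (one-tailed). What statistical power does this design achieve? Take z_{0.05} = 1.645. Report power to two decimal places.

power ≈ 0.89

For two equal groups, power = Φ(d·√(n/2) − z_{α}).
d·√(n/2) = 0.93 × √(19/2) = 0.93 × 3.082 = 2.866.
z_β = 2.866 − 1.645 = 1.221.
Power = Φ(1.221) = 0.889.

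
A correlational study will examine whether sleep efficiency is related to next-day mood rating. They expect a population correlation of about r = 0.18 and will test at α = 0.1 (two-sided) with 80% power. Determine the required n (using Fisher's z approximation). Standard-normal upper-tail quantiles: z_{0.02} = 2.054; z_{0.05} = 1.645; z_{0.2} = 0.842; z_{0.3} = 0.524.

n = 190

Fisher's z: C = ½·ln((1+r)/(1−r)) = ½·ln(1.4390) = 0.1820.
n = ((z_{α/2} + z_β)/C)² + 3.
(1.645 + 0.842) / 0.1820 = 2.487 / 0.1820 = 13.665.
n = 13.665² + 3 = 186.73 + 3 = 189.7.
Round up.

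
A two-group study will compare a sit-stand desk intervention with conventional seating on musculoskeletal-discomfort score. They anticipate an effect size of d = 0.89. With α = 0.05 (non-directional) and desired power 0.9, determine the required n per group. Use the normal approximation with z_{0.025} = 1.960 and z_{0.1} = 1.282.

For two independent groups with equal n: n = 2·((z_{α/2} + z_β) / d)².
z_{α/2} + z_β = 1.960 + 1.282 = 3.242.
n = 2 × (3.242 / 0.89)² = 2 × 3.643² = 2 × 13.27 = 26.5.
Round up to the next whole participant.

n = 27 per group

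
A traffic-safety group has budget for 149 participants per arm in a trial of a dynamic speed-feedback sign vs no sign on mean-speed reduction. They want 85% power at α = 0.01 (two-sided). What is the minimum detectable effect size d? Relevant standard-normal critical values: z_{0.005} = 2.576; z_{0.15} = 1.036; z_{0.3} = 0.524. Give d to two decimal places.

d_min ≈ 0.42

For two independent groups of n = 149 each: d_min = (z_{α/2} + z_β)·√(2/n).
z-sum = 2.576 + 1.036 = 3.612.
d_min = 3.612 × √(2/149) = 3.612 × 0.1159 = 0.418.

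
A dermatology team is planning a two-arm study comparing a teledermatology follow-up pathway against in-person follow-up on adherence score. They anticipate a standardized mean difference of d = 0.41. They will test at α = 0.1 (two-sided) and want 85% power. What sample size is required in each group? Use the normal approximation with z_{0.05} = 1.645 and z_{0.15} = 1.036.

n = 86 per group

For two independent groups with equal n: n = 2·((z_{α/2} + z_β) / d)².
z_{α/2} + z_β = 1.645 + 1.036 = 2.681.
n = 2 × (2.681 / 0.41)² = 2 × 6.539² = 2 × 42.76 = 85.5.
Round up to the next whole participant.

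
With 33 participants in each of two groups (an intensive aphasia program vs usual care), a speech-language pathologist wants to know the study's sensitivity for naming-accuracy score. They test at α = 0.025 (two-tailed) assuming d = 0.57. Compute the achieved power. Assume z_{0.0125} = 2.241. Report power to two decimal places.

For two equal groups, power = Φ(d·√(n/2) − z_{α/2}).
d·√(n/2) = 0.57 × √(33/2) = 0.57 × 4.062 = 2.315.
z_β = 2.315 − 2.241 = 0.074.
Power = Φ(0.074) = 0.530.

power ≈ 0.53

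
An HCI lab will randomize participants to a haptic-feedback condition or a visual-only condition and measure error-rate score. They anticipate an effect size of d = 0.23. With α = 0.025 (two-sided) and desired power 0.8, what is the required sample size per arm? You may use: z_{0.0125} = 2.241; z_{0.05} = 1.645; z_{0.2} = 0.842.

n = 360 per group

For two independent groups with equal n: n = 2·((z_{α/2} + z_β) / d)².
z_{α/2} + z_β = 2.241 + 0.842 = 3.083.
n = 2 × (3.083 / 0.23)² = 2 × 13.404² = 2 × 179.68 = 359.4.
Round up to the next whole participant.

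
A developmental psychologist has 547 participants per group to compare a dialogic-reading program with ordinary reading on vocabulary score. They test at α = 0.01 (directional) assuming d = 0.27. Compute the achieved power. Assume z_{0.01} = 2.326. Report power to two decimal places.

For two equal groups, power = Φ(d·√(n/2) − z_{α}).
d·√(n/2) = 0.27 × √(547/2) = 0.27 × 16.538 = 4.465.
z_β = 4.465 − 2.326 = 2.139.
Power = Φ(2.139) = 0.984.

power ≈ 0.98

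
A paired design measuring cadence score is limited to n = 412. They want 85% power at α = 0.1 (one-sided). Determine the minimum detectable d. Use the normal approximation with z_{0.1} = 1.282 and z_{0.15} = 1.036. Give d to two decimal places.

For a single sample (or paired design) of n = 412: d_min = (z_{α} + z_β)/√n.
z-sum = 1.282 + 1.036 = 2.318.
d_min = 2.318 / √412 = 2.318 / 20.298 = 0.114.

d_min ≈ 0.11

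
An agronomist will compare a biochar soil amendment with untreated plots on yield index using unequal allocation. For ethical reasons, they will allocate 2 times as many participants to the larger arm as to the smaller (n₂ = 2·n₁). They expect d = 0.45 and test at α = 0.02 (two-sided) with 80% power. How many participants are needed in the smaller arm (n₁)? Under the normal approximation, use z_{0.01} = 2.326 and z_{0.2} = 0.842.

n₁ = 75

With allocation ratio k = n₂/n₁ = 2, Var(x̄₁−x̄₂) = σ²(1/n₁ + 1/(k·n₁)) = σ²·(k+1)/(k·n₁).
So n₁ = (1 + 1/k)·((z_{α/2} + z_β)/d)² = 1.500 × (3.168/0.45)².
n₁ = 1.500 × 49.56 = 74.3.
Round up: n₁ = 75, giving n₂ = 2 × 75 = 150.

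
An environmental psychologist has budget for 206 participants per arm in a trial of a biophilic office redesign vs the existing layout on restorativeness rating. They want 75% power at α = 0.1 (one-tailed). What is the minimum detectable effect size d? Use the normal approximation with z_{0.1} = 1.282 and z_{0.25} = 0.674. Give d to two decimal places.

For two independent groups of n = 206 each: d_min = (z_{α} + z_β)·√(2/n).
z-sum = 1.282 + 0.674 = 1.956.
d_min = 1.956 × √(2/206) = 1.956 × 0.0985 = 0.193.

d_min ≈ 0.19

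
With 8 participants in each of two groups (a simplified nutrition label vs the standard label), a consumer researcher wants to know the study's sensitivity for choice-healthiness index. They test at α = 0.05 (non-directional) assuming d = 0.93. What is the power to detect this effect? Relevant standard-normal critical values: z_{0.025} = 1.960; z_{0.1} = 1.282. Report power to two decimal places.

power ≈ 0.46

For two equal groups, power = Φ(d·√(n/2) − z_{α/2}).
d·√(n/2) = 0.93 × √(8/2) = 0.93 × 2.000 = 1.860.
z_β = 1.860 − 1.960 = -0.100.
Power = Φ(-0.100) = 0.460.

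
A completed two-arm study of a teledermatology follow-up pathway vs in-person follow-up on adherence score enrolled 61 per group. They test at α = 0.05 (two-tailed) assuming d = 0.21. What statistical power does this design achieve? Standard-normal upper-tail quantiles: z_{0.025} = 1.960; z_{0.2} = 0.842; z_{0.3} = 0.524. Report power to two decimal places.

power ≈ 0.21

For two equal groups, power = Φ(d·√(n/2) − z_{α/2}).
d·√(n/2) = 0.21 × √(61/2) = 0.21 × 5.523 = 1.160.
z_β = 1.160 − 1.960 = -0.800.
Power = Φ(-0.800) = 0.212.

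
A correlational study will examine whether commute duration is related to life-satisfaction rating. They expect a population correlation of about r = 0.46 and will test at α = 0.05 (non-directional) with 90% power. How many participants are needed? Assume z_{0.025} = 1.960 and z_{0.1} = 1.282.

Fisher's z: C = ½·ln((1+r)/(1−r)) = ½·ln(2.7037) = 0.4973.
n = ((z_{α/2} + z_β)/C)² + 3.
(1.960 + 1.282) / 0.4973 = 3.242 / 0.4973 = 6.519.
n = 6.519² + 3 = 42.50 + 3 = 45.5.
Round up.

n = 46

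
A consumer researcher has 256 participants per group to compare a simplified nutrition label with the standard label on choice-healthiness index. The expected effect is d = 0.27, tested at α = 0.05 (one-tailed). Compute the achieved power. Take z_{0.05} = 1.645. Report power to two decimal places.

For two equal groups, power = Φ(d·√(n/2) − z_{α}).
d·√(n/2) = 0.27 × √(256/2) = 0.27 × 11.314 = 3.055.
z_β = 3.055 − 1.645 = 1.410.
Power = Φ(1.410) = 0.921.

power ≈ 0.92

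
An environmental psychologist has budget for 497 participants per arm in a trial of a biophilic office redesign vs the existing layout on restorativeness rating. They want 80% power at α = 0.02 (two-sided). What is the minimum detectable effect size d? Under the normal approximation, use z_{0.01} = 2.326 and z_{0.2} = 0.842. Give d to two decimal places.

d_min ≈ 0.20

For two independent groups of n = 497 each: d_min = (z_{α/2} + z_β)·√(2/n).
z-sum = 2.326 + 0.842 = 3.168.
d_min = 3.168 × √(2/497) = 3.168 × 0.0634 = 0.201.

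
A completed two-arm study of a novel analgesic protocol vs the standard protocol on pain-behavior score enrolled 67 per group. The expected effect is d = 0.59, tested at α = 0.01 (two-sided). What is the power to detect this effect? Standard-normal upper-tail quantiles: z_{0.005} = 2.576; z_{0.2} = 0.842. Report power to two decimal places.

For two equal groups, power = Φ(d·√(n/2) − z_{α/2}).
d·√(n/2) = 0.59 × √(67/2) = 0.59 × 5.788 = 3.415.
z_β = 3.415 − 2.576 = 0.839.
Power = Φ(0.839) = 0.799.

power ≈ 0.80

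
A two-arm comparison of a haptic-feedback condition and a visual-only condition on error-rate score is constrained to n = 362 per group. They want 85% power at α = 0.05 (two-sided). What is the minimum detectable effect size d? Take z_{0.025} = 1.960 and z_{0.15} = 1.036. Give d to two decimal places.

d_min ≈ 0.22

For two independent groups of n = 362 each: d_min = (z_{α/2} + z_β)·√(2/n).
z-sum = 1.960 + 1.036 = 2.996.
d_min = 2.996 × √(2/362) = 2.996 × 0.0743 = 0.223.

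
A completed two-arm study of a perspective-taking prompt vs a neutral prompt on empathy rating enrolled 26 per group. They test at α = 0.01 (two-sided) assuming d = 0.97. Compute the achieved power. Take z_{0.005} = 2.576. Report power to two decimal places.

For two equal groups, power = Φ(d·√(n/2) − z_{α/2}).
d·√(n/2) = 0.97 × √(26/2) = 0.97 × 3.606 = 3.497.
z_β = 3.497 − 2.576 = 0.921.
Power = Φ(0.921) = 0.822.

power ≈ 0.82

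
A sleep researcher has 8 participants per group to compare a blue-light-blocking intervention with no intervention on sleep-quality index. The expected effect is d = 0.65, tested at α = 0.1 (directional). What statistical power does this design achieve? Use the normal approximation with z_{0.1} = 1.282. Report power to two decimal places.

For two equal groups, power = Φ(d·√(n/2) − z_{α}).
d·√(n/2) = 0.65 × √(8/2) = 0.65 × 2.000 = 1.300.
z_β = 1.300 − 1.282 = 0.018.
Power = Φ(0.018) = 0.507.

power ≈ 0.51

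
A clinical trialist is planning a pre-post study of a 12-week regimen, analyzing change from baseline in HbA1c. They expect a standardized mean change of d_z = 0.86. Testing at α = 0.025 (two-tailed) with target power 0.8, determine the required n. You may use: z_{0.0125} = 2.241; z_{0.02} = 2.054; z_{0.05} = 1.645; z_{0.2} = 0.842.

n = 13 pairs

For a paired (one-sample on differences) test: n = ((z_{α/2} + z_β) / d)².
z_{α/2} + z_β = 2.241 + 0.842 = 3.083.
n = (3.083 / 0.86)² = 3.585² = 12.85.
Round up.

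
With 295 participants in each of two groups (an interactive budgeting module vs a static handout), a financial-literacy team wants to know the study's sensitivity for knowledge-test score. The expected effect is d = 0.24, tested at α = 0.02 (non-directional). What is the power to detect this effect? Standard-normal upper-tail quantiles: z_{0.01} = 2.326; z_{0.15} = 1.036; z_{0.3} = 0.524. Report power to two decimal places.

For two equal groups, power = Φ(d·√(n/2) − z_{α/2}).
d·√(n/2) = 0.24 × √(295/2) = 0.24 × 12.145 = 2.915.
z_β = 2.915 − 2.326 = 0.589.
Power = Φ(0.589) = 0.722.

power ≈ 0.72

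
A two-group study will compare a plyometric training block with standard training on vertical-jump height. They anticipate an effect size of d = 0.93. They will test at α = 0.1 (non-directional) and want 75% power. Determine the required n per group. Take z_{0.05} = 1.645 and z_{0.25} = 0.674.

For two independent groups with equal n: n = 2·((z_{α/2} + z_β) / d)².
z_{α/2} + z_β = 1.645 + 0.674 = 2.319.
n = 2 × (2.319 / 0.93)² = 2 × 2.494² = 2 × 6.22 = 12.4.
Round up to the next whole participant.

n = 13 per group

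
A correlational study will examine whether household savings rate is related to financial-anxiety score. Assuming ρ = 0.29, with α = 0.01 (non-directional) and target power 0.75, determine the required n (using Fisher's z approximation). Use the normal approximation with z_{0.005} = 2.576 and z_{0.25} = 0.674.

Fisher's z: C = ½·ln((1+r)/(1−r)) = ½·ln(1.8169) = 0.2986.
n = ((z_{α/2} + z_β)/C)² + 3.
(2.576 + 0.674) / 0.2986 = 3.250 / 0.2986 = 10.884.
n = 10.884² + 3 = 118.46 + 3 = 121.5.
Round up.

n = 122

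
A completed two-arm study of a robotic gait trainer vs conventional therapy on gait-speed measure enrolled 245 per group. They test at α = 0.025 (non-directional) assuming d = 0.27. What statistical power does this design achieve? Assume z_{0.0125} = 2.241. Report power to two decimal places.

For two equal groups, power = Φ(d·√(n/2) − z_{α/2}).
d·√(n/2) = 0.27 × √(245/2) = 0.27 × 11.068 = 2.988.
z_β = 2.988 − 2.241 = 0.747.
Power = Φ(0.747) = 0.773.

power ≈ 0.77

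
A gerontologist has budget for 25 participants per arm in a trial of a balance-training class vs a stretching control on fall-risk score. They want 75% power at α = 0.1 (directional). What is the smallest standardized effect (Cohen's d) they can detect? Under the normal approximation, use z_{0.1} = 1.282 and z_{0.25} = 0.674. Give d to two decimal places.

For two independent groups of n = 25 each: d_min = (z_{α} + z_β)·√(2/n).
z-sum = 1.282 + 0.674 = 1.956.
d_min = 1.956 × √(2/25) = 1.956 × 0.2828 = 0.553.

d_min ≈ 0.55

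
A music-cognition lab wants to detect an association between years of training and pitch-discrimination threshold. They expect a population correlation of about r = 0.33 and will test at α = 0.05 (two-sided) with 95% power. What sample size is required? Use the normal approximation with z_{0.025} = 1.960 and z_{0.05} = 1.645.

Fisher's z: C = ½·ln((1+r)/(1−r)) = ½·ln(1.9851) = 0.3428.
n = ((z_{α/2} + z_β)/C)² + 3.
(1.960 + 1.645) / 0.3428 = 3.605 / 0.3428 = 10.516.
n = 10.516² + 3 = 110.59 + 3 = 113.6.
Round up.

n = 114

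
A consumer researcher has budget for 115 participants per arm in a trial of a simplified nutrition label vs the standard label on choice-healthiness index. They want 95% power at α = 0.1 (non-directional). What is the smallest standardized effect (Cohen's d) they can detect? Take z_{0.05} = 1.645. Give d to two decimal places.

d_min ≈ 0.43

For two independent groups of n = 115 each: d_min = (z_{α/2} + z_β)·√(2/n).
z-sum = 1.645 + 1.645 = 3.290.
d_min = 3.290 × √(2/115) = 3.290 × 0.1319 = 0.434.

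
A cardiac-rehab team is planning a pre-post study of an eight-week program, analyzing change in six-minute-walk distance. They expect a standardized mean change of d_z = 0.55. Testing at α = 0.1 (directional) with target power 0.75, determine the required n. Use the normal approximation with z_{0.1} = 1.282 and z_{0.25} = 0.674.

For a paired (one-sample on differences) test: n = ((z_{α} + z_β) / d)².
z_{α} + z_β = 1.282 + 0.674 = 1.956.
n = (1.956 / 0.55)² = 3.556² = 12.65.
Round up.

n = 13 pairs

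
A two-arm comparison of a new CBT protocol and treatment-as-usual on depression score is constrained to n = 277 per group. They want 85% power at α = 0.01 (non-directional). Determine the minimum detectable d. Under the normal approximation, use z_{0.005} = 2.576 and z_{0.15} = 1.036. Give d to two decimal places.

For two independent groups of n = 277 each: d_min = (z_{α/2} + z_β)·√(2/n).
z-sum = 2.576 + 1.036 = 3.612.
d_min = 3.612 × √(2/277) = 3.612 × 0.0850 = 0.307.

d_min ≈ 0.31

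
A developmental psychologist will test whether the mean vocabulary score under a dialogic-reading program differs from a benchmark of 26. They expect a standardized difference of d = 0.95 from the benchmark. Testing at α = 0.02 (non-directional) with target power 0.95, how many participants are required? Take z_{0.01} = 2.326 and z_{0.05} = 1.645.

For a one-sample test: n = ((z_{α/2} + z_β) / d)².
z_{α/2} + z_β = 2.326 + 1.645 = 3.971.
n = (3.971 / 0.95)² = 4.180² = 17.47.
Round up.

n = 18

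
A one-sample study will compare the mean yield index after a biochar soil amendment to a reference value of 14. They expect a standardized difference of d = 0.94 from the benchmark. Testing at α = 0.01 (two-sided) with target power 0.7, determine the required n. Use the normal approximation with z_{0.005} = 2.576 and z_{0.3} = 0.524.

n = 11

For a one-sample test: n = ((z_{α/2} + z_β) / d)².
z_{α/2} + z_β = 2.576 + 0.524 = 3.100.
n = (3.100 / 0.94)² = 3.298² = 10.88.
Round up.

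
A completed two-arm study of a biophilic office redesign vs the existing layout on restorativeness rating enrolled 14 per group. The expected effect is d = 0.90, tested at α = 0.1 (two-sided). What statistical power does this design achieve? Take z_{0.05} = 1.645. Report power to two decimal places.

For two equal groups, power = Φ(d·√(n/2) − z_{α/2}).
d·√(n/2) = 0.90 × √(14/2) = 0.90 × 2.646 = 2.381.
z_β = 2.381 − 1.645 = 0.736.
Power = Φ(0.736) = 0.769.

power ≈ 0.77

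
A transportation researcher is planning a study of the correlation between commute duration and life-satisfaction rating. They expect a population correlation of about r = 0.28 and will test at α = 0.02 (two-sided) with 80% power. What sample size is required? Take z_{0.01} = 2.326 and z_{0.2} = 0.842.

Fisher's z: C = ½·ln((1+r)/(1−r)) = ½·ln(1.7778) = 0.2877.
n = ((z_{α/2} + z_β)/C)² + 3.
(2.326 + 0.842) / 0.2877 = 3.168 / 0.2877 = 11.011.
n = 11.011² + 3 = 121.25 + 3 = 124.3.
Round up.

n = 125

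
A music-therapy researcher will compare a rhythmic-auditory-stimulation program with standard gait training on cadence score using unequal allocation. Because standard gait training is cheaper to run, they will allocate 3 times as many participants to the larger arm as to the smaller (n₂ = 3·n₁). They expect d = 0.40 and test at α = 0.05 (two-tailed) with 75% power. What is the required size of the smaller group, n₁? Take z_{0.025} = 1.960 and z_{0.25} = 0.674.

n₁ = 58

With allocation ratio k = n₂/n₁ = 3, Var(x̄₁−x̄₂) = σ²(1/n₁ + 1/(k·n₁)) = σ²·(k+1)/(k·n₁).
So n₁ = (1 + 1/k)·((z_{α/2} + z_β)/d)² = 1.333 × (2.634/0.40)².
n₁ = 1.333 × 43.36 = 57.8.
Round up: n₁ = 58, giving n₂ = 3 × 58 = 174.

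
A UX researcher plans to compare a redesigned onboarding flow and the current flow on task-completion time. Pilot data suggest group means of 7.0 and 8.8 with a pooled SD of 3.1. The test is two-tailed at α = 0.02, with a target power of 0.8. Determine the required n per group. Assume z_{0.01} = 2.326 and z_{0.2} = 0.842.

Cohen's d = |M₁ − M₂| / SD_pooled = |7.0 − 8.8| / 3.1 = 1.8 / 3.1 = 0.581.
For two independent groups with equal n: n = 2·((z_{α/2} + z_β) / d)².
z_{α/2} + z_β = 2.326 + 0.842 = 3.168.
n = 2 × (3.168 / 0.581)² = 2 × 5.453² = 2 × 29.73 = 59.5.
Round up to the next whole participant.

n = 60 per group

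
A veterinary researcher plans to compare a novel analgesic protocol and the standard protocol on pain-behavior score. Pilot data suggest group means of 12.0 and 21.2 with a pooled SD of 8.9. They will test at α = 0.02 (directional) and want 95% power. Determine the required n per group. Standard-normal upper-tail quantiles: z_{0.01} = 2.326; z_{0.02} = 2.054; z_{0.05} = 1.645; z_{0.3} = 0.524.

Cohen's d = |M₁ − M₂| / SD_pooled = |12.0 − 21.2| / 8.9 = 9.2 / 8.9 = 1.034.
For two independent groups with equal n: n = 2·((z_{α} + z_β) / d)².
z_{α} + z_β = 2.054 + 1.645 = 3.699.
n = 2 × (3.699 / 1.034)² = 2 × 3.577² = 2 × 12.80 = 25.6.
Round up to the next whole participant.

n = 26 per group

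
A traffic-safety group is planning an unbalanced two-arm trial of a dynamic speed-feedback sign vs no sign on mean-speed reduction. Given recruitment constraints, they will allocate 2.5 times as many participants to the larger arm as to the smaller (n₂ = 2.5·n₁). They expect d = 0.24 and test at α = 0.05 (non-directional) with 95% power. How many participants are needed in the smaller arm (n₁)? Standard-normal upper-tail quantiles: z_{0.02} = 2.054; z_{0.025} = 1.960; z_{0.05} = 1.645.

With allocation ratio k = n₂/n₁ = 2.5, Var(x̄₁−x̄₂) = σ²(1/n₁ + 1/(k·n₁)) = σ²·(k+1)/(k·n₁).
So n₁ = (1 + 1/k)·((z_{α/2} + z_β)/d)² = 1.400 × (3.605/0.24)².
n₁ = 1.400 × 225.63 = 315.9.
Round up: n₁ = 316, giving n₂ = 2.5 × 316 = 790.

n₁ = 316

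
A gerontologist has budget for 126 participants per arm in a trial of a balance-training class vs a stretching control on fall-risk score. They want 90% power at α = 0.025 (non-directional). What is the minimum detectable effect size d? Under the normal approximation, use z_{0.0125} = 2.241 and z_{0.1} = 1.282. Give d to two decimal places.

For two independent groups of n = 126 each: d_min = (z_{α/2} + z_β)·√(2/n).
z-sum = 2.241 + 1.282 = 3.523.
d_min = 3.523 × √(2/126) = 3.523 × 0.1260 = 0.444.

d_min ≈ 0.44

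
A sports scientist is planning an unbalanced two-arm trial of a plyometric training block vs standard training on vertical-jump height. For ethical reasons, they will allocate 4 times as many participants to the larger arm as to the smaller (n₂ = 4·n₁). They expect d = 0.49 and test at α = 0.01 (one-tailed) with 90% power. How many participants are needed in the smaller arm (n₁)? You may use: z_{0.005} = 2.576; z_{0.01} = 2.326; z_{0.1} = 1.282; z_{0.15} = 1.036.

n₁ = 68

With allocation ratio k = n₂/n₁ = 4, Var(x̄₁−x̄₂) = σ²(1/n₁ + 1/(k·n₁)) = σ²·(k+1)/(k·n₁).
So n₁ = (1 + 1/k)·((z_{α} + z_β)/d)² = 1.250 × (3.608/0.49)².
n₁ = 1.250 × 54.22 = 67.8.
Round up: n₁ = 68, giving n₂ = 4 × 68 = 272.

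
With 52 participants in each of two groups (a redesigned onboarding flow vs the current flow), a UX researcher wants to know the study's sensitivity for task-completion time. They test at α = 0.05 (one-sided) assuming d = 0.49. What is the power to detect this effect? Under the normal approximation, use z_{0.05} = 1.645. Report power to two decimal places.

For two equal groups, power = Φ(d·√(n/2) − z_{α}).
d·√(n/2) = 0.49 × √(52/2) = 0.49 × 5.099 = 2.499.
z_β = 2.499 − 1.645 = 0.854.
Power = Φ(0.854) = 0.803.

power ≈ 0.80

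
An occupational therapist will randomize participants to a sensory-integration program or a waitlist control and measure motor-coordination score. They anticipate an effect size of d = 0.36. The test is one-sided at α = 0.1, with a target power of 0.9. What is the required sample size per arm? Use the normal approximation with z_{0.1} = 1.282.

n = 102 per group

For two independent groups with equal n: n = 2·((z_{α} + z_β) / d)².
z_{α} + z_β = 1.282 + 1.282 = 2.564.
n = 2 × (2.564 / 0.36)² = 2 × 7.122² = 2 × 50.73 = 101.5.
Round up to the next whole participant.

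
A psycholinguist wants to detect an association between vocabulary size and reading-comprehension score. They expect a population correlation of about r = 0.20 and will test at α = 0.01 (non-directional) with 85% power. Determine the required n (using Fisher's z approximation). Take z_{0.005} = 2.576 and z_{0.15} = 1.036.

n = 321

Fisher's z: C = ½·ln((1+r)/(1−r)) = ½·ln(1.5000) = 0.2027.
n = ((z_{α/2} + z_β)/C)² + 3.
(2.576 + 1.036) / 0.2027 = 3.612 / 0.2027 = 17.819.
n = 17.819² + 3 = 317.53 + 3 = 320.5.
Round up.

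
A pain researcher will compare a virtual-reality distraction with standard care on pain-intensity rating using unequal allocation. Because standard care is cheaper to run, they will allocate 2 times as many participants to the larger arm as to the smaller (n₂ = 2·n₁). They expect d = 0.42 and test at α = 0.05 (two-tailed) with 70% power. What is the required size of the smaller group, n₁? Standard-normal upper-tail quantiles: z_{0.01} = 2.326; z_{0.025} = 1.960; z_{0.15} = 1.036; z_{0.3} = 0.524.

With allocation ratio k = n₂/n₁ = 2, Var(x̄₁−x̄₂) = σ²(1/n₁ + 1/(k·n₁)) = σ²·(k+1)/(k·n₁).
So n₁ = (1 + 1/k)·((z_{α/2} + z_β)/d)² = 1.500 × (2.484/0.42)².
n₁ = 1.500 × 34.98 = 52.5.
Round up: n₁ = 53, giving n₂ = 2 × 53 = 106.

n₁ = 53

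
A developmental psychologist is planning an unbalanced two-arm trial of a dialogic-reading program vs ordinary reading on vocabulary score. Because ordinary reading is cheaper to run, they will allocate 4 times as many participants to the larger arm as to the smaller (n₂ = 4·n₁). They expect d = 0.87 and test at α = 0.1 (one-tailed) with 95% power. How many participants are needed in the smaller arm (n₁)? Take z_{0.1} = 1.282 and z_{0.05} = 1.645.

n₁ = 15

With allocation ratio k = n₂/n₁ = 4, Var(x̄₁−x̄₂) = σ²(1/n₁ + 1/(k·n₁)) = σ²·(k+1)/(k·n₁).
So n₁ = (1 + 1/k)·((z_{α} + z_β)/d)² = 1.250 × (2.927/0.87)².
n₁ = 1.250 × 11.32 = 14.1.
Round up: n₁ = 15, giving n₂ = 4 × 15 = 60.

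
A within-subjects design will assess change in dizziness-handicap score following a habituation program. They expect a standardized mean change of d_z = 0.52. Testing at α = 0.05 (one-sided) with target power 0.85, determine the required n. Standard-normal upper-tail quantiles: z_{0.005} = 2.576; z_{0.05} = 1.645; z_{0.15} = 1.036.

n = 27 pairs

For a paired (one-sample on differences) test: n = ((z_{α} + z_β) / d)².
z_{α} + z_β = 1.645 + 1.036 = 2.681.
n = (2.681 / 0.52)² = 5.156² = 26.58.
Round up.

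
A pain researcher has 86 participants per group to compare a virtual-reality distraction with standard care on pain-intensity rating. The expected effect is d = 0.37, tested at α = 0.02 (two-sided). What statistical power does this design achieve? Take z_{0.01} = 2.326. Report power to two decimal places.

power ≈ 0.54

For two equal groups, power = Φ(d·√(n/2) − z_{α/2}).
d·√(n/2) = 0.37 × √(86/2) = 0.37 × 6.557 = 2.426.
z_β = 2.426 − 2.326 = 0.100.
Power = Φ(0.100) = 0.540.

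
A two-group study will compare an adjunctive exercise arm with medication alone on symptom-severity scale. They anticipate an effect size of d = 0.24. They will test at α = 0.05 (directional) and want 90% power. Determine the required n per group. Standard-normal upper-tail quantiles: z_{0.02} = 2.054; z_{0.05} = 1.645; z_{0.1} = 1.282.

For two independent groups with equal n: n = 2·((z_{α} + z_β) / d)².
z_{α} + z_β = 1.645 + 1.282 = 2.927.
n = 2 × (2.927 / 0.24)² = 2 × 12.196² = 2 × 148.74 = 297.5.
Round up to the next whole participant.

n = 298 per group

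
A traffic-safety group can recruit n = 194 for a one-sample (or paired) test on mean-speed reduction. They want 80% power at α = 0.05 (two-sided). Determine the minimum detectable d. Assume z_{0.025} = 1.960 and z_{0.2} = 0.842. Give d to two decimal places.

d_min ≈ 0.20

For a single sample (or paired design) of n = 194: d_min = (z_{α/2} + z_β)/√n.
z-sum = 1.960 + 0.842 = 2.802.
d_min = 2.802 / √194 = 2.802 / 13.928 = 0.201.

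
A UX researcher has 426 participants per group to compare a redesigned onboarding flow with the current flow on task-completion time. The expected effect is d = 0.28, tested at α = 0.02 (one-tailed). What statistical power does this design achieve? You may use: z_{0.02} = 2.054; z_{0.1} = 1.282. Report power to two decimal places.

power ≈ 0.98

For two equal groups, power = Φ(d·√(n/2) − z_{α}).
d·√(n/2) = 0.28 × √(426/2) = 0.28 × 14.595 = 4.086.
z_β = 4.086 − 2.054 = 2.032.
Power = Φ(2.032) = 0.979.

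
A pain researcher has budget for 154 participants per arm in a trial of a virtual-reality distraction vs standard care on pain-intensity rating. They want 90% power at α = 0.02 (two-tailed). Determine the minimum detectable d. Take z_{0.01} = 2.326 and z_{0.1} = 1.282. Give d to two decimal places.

For two independent groups of n = 154 each: d_min = (z_{α/2} + z_β)·√(2/n).
z-sum = 2.326 + 1.282 = 3.608.
d_min = 3.608 × √(2/154) = 3.608 × 0.1140 = 0.411.

d_min ≈ 0.41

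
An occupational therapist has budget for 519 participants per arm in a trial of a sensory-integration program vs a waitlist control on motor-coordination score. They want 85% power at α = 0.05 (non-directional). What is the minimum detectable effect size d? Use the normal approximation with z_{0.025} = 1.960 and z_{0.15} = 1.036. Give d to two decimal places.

d_min ≈ 0.19

For two independent groups of n = 519 each: d_min = (z_{α/2} + z_β)·√(2/n).
z-sum = 1.960 + 1.036 = 2.996.
d_min = 2.996 × √(2/519) = 2.996 × 0.0621 = 0.186.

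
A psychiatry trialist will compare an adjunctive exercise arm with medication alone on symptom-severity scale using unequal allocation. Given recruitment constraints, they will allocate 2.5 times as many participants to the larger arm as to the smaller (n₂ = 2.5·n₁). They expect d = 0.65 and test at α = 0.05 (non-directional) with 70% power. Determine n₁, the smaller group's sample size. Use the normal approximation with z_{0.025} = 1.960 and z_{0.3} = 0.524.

n₁ = 21

With allocation ratio k = n₂/n₁ = 2.5, Var(x̄₁−x̄₂) = σ²(1/n₁ + 1/(k·n₁)) = σ²·(k+1)/(k·n₁).
So n₁ = (1 + 1/k)·((z_{α/2} + z_β)/d)² = 1.400 × (2.484/0.65)².
n₁ = 1.400 × 14.60 = 20.4.
Round up: n₁ = 21, giving n₂ = ⌈2.5 × 21⌉ = ⌈52.5⌉ = 53.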